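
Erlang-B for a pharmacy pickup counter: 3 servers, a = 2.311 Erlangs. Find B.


B(c,a) = (a^c/c!) / Σ_{k=0}^{c} a^k/k!
a^3/3! = 2.057068
Σ terms (k=0..3): 1.00000 + 2.31100 + 2.67036 + 2.05707 = 8.038428
B = 2.057068/8.038428 = 0.255904

Final: 0.255904


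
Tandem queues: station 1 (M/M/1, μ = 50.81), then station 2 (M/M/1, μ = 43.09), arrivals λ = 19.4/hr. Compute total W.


Each node sees arrival rate λ = 19.4/hr (tandem ⇒ throughput preserved).
W₁ = 1/(μ₁−λ) = 1/(50.81−19.4) = 0.03184 hr
W₂ = 1/(μ₂−λ) = 1/(43.09−19.4) = 0.04221 hr
W_total = W₁ + W₂ = 0.03184 + 0.04221 = 0.07405 hr

Final: 0.07405 hr


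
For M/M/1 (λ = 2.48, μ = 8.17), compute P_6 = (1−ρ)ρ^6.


ρ = 2.48/8.17 = 0.3035
P_n = (1−ρ)·ρ^n = (1 − 0.3035)·0.3035^6 = 0.6965·0.0007823 = 0.0005448

Final: 0.0005448


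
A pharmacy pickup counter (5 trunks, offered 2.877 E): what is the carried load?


B(5,2.877) = 0.099659 (Erlang-B)
Carried load = a(1 − B) = 2.877·(1 − 0.099659) = 2.877·0.900341 = 2.5903 E

Final: 2.5903 Erlangs


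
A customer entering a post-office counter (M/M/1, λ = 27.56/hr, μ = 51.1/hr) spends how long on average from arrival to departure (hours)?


W = 1/(μ−λ) = 1/(51.1 − 27.56) = 1/23.54 = 0.04248 hr

Final: 0.04248 hr


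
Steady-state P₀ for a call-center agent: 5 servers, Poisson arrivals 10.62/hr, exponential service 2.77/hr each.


a = λ/μ = 10.62/2.77 = 3.8339; ρ = a/c = 0.7668
Σ_{k=0}^{4} a^k/k! (terms k=0..4) = 1.00000 + 3.83394 + 7.34953 + 9.39254 + 9.00260 = 30.57860
Tail: a^5/(5!(1−ρ)) = 828.36881/(120·0.2332) = 29.59987
P₀ = 1/(30.57860 + 29.59987) = 1/60.17846 = 0.016617

Final: 0.016617


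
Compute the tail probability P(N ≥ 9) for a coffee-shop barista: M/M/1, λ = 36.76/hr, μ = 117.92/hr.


ρ = 36.76/117.92 = 0.3117
P(N ≥ n) = ρ^n = 0.3117^9 = 0.00002780

Final: 0.00002780


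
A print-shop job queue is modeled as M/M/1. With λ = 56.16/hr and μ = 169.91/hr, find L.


ρ = λ/μ = 56.16/169.91 = 0.3305
L = ρ/(1−ρ) = 0.3305/(1 − 0.3305) = 0.3305/0.6695 = 0.4937

Final: 0.4937


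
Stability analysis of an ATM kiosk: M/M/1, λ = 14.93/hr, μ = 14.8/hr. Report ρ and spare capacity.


Total capacity cμ = 1·14.8 = 14.80/hr
ρ = λ/(cμ) = 14.93/14.80 = 1.0088
Stable ⇔ ρ < 1: NO
Spare capacity = cμ − λ = 14.80 − 14.93 = -0.13/hr

Final: ρ = 1.0088; unstable; margin = -0.13/hr


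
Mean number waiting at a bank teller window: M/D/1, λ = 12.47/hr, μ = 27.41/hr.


ρ = 12.47/27.41 = 0.4549
M/D/1: Lq = ρ²/(2(1−ρ)) = 0.2070/(2·0.5451) = 0.18986

Final: 0.18986


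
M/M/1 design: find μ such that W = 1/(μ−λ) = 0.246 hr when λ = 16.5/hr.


W = 1/(μ−λ) ⇒ μ − λ = 1/W = 1/0.246 = 4.0650
μ = λ + 1/W = 16.5 + 4.0650 = 20.5650 per hr

Final: 20.5650 /hr


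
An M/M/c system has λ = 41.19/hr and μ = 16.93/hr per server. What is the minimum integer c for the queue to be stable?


Stability requires cμ > λ ⇔ c > λ/μ.
λ/μ = 41.19/16.93 = 2.4330
Minimum integer c = ⌊2.4330⌋ + 1 = 3
Check: 3·16.93 = 50.79 > 41.19, while 2·16.93 = 33.86 ≤ 41.19

Final: 3 servers


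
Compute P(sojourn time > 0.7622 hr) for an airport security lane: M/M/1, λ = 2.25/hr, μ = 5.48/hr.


W ~ Exponential(μ−λ) for M/M/1.
μ − λ = 5.48 − 2.25 = 3.2300
P(W > t) = e^{−(μ−λ)t} = e^{−2.4619} = 0.085272

Final: 0.085272


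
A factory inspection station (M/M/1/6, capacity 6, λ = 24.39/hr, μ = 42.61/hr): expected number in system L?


ρ = 24.39/42.61 = 0.5724
L = ρ[1 − (K+1)ρ^K + Kρ^(K+1)] / [(1−ρ)(1−ρ^(K+1))]
Numerator: 0.5724·(1 − 7·0.035172 + 6·0.020133) = 0.500616
Denominator: (0.4276)·(0.979867) = 0.418990
L = 0.500616/0.418990 = 1.1948

Final: 1.1948


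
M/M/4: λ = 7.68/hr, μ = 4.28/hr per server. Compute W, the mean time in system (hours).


a = 1.7944; ρ = 0.4486; P₀ = 0.162584
Lq = P₀·a^c·ρ/(c!(1−ρ)²) = 0.10362
Wq = Lq/λ = 0.10362/7.68 = 0.01349 hr
W = Wq + 1/μ = 0.01349 + 0.23364 = 0.24714 hr

Final: 0.24714 hr


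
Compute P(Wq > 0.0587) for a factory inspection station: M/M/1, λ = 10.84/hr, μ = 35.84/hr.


ρ = 10.84/35.84 = 0.3025
P(Wq > t) = ρ·e^{−(μ−λ)t} = 0.3025·e^{−1.4675}
= 0.3025·0.230501 = 0.069716

Final: 0.069716


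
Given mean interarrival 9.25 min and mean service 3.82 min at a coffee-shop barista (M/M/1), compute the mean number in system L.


λ = 60/9.25 = 6.4865 /hr
μ = 60/3.82 = 15.7068 /hr
ρ = λ/μ = 6.4865/15.7068 = 0.4130
L = ρ/(1−ρ) = 0.4130/0.5870 = 0.7035

Final: 0.7035


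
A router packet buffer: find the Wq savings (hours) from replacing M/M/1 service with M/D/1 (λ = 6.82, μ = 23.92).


ρ = 6.82/23.92 = 0.2851
Wq(M/M/1) = ρ/(μ−λ) = 0.2851/17.10 = 0.01667 hr
Wq(M/D/1) = ρ/(2(μ−λ)) = 0.008337 hr
Savings = 0.01667 − 0.008337 = 0.008337 hr

Final: 0.008337 hr


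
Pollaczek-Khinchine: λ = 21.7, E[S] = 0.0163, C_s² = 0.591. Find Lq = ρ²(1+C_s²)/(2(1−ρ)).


ρ = λ·E[S] = 21.7·0.0163 = 0.3537
Lq = ρ²(1+C_s²)/(2(1−ρ)) = 0.1251·(1+0.591)/(2·0.6463)
= 0.1251·1.5910/1.2926 = 0.15400

Final: 0.15400


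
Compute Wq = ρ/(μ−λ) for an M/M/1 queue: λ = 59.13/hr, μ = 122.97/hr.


ρ = 59.13/122.97 = 0.4808
Wq = ρ/(μ−λ) = 0.4808/(122.97 − 59.13) = 0.4808/63.84 = 0.007532 hr

Final: 0.007532 hr


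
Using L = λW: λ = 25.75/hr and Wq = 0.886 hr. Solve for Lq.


Lq = λWq = 25.75·0.886 = 22.8145

Final: 22.8145


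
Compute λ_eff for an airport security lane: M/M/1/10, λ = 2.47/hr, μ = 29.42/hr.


ρ = 0.08396; P_K = (1−ρ)ρ^10/(1−ρ^11) = 1.594e-11
λ_eff = λ(1 − P_K) = 2.47·(1 − 1.594e-11) = 2.47·1.000000 = 2.4700 /hr

Final: 2.4700 /hr


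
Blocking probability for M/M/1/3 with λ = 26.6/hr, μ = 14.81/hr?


ρ = λ/μ = 26.6/14.81 = 1.7961
P_K = (1−ρ)ρ^K/(1−ρ^(K+1)) = (-0.7961·5.794017)/(1 − 10.406539)
= -4.612522/-9.406539 = 0.490353

Final: 0.490353


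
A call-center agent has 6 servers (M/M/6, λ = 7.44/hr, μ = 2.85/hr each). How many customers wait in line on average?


a = λ/μ = 2.6105; ρ = a/6 = 0.4351
P₀ = 0.072958
Lq = P₀·a^c·ρ / (c!·(1−ρ)²) = 0.072958·316.49617·0.4351/(720·0.31913)
= 0.04372

Final: 0.04372


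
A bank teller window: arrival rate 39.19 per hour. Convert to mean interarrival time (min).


Mean interarrival time = 1/λ = 1/39.19 hour = 0.02552 hour
In minutes: 0.02552 × 60 = 1.5310 min

Final: 1.5310 min


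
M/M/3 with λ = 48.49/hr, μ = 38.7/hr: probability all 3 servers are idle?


a = λ/μ = 48.49/38.7 = 1.2530; ρ = a/c = 0.4177
Σ_{k=0}^{2} a^k/k! (terms k=0..2) = 1.00000 + 1.25297 + 0.78497 = 3.03794
Tail: a^3/(3!(1−ρ)) = 1.96709/(6·0.5823) = 0.56298
P₀ = 1/(3.03794 + 0.56298) = 1/3.60092 = 0.277707

Final: 0.277707


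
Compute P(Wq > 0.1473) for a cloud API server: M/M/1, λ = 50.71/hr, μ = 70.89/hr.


ρ = 50.71/70.89 = 0.7153
P(Wq > t) = ρ·e^{−(μ−λ)t} = 0.7153·e^{−2.9725}
= 0.7153·0.051174 = 0.036607

Final: 0.036607


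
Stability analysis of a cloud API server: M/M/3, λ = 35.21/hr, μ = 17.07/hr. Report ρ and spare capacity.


Total capacity cμ = 3·17.07 = 51.21/hr
ρ = λ/(cμ) = 35.21/51.21 = 0.6876
Stable ⇔ ρ < 1: YES
Spare capacity = cμ − λ = 51.21 − 35.21 = 16.00/hr

Final: ρ = 0.6876; stable; margin = 16.00/hr


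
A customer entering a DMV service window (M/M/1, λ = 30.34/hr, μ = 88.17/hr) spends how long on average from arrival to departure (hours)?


W = 1/(μ−λ) = 1/(88.17 − 30.34) = 1/57.83 = 0.01729 hr

Final: 0.01729 hr


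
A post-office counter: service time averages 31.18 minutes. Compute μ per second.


μ = 1/(service time) in consistent units.
1 second = 0.0166667 min, so μ = 0.0166667/31.18 = 0.0005345 per second

Final: 0.0005345 /sec


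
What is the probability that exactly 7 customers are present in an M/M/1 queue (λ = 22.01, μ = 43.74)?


ρ = 22.01/43.74 = 0.5032
P_n = (1−ρ)·ρ^n = (1 − 0.5032)·0.5032^7 = 0.4968·0.008169 = 0.004059

Final: 0.004059


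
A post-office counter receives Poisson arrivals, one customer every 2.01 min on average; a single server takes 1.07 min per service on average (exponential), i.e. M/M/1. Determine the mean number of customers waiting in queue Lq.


λ = 60/2.01 = 29.8507 /hr
μ = 60/1.07 = 56.0748 /hr
ρ = λ/μ = 29.8507/56.0748 = 0.5323
Lq = ρ²/(1−ρ) = 0.2834/0.4677 = 0.6060

Final: 0.6060


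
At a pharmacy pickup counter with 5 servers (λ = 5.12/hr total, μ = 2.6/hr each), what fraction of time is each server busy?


ρ = λ/(cμ) = 5.12/(5·2.6) = 5.12/13.00 = 0.3938

Final: 0.3938


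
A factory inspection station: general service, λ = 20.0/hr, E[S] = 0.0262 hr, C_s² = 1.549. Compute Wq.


ρ = λ·E[S] = 20.0·0.0262 = 0.5240
E[S²] = E[S]²(1+C_s²) = 0.0262²·(1+1.549) = 0.001750
Wq = λ·E[S²]/(2(1−ρ)) = 20.0·0.001750/(2·0.4760) = 0.03676 hr

Final: 0.03676 hr


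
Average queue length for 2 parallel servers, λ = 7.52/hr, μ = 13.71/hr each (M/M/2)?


a = λ/μ = 0.5485; ρ = a/2 = 0.2743
P₀ = 0.569548
Lq = P₀·a^c·ρ / (c!·(1−ρ)²) = 0.569548·0.30086·0.2743/(2·0.52671)
= 0.04461

Final: 0.04461


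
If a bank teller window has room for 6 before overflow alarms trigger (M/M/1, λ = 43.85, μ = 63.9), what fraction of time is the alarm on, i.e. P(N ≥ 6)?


ρ = 43.85/63.9 = 0.6862
P(N ≥ n) = ρ^n = 0.6862^6 = 0.104427

Final: 0.104427


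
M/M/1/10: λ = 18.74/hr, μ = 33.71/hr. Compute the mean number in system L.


ρ = 18.74/33.71 = 0.5559
L = ρ[1 − (K+1)ρ^K + Kρ^(K+1)] / [(1−ρ)(1−ρ^(K+1))]
Numerator: 0.5559·(1 − 11·0.002819 + 10·0.001567) = 0.547391
Denominator: (0.4441)·(0.998433) = 0.443386
L = 0.547391/0.443386 = 1.2346

Final: 1.2346


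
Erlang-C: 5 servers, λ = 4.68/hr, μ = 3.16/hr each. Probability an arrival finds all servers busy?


a = λ/μ = 1.4810; ρ = a/5 = 0.2962
P₀ = 0.227069 (from M/M/c formula)
C(c,a) = [a^c/(c!(1−ρ))]·P₀ = [7.12515/(120·0.7038)]·0.227069
= 0.08437·0.227069 = 0.019157

Final: 0.019157


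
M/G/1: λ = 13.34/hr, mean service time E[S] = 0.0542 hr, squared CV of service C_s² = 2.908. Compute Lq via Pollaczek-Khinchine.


ρ = λ·E[S] = 13.34·0.0542 = 0.7230
Lq = ρ²(1+C_s²)/(2(1−ρ)) = 0.5228·(1+2.908)/(2·0.2770)
= 0.5228·3.9080/0.5539 = 3.68807

Final: 3.68807


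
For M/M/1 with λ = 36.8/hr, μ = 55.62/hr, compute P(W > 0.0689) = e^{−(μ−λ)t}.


W ~ Exponential(μ−λ) for M/M/1.
μ − λ = 55.62 − 36.8 = 18.8200
P(W > t) = e^{−(μ−λ)t} = e^{−1.2967} = 0.273433

Final: 0.273433


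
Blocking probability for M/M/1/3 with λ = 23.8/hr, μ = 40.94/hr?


ρ = λ/μ = 23.8/40.94 = 0.5813
P_K = (1−ρ)ρ^K/(1−ρ^(K+1)) = (0.4187·0.196466)/(1 − 0.114213)
= 0.082253/0.885787 = 0.092858

Final: 0.092858


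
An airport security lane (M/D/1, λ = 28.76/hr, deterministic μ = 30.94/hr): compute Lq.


ρ = 28.76/30.94 = 0.9295
M/D/1: Lq = ρ²/(2(1−ρ)) = 0.8640/(2·0.07046) = 6.13156

Final: 6.13156


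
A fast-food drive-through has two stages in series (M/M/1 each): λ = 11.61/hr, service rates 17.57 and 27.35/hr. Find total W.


Each node sees arrival rate λ = 11.61/hr (tandem ⇒ throughput preserved).
W₁ = 1/(μ₁−λ) = 1/(17.57−11.61) = 0.16779 hr
W₂ = 1/(μ₂−λ) = 1/(27.35−11.61) = 0.06353 hr
W_total = W₁ + W₂ = 0.16779 + 0.06353 = 0.23132 hr

Final: 0.23132 hr


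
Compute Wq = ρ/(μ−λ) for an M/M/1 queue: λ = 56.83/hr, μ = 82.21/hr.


ρ = 56.83/82.21 = 0.6913
Wq = ρ/(μ−λ) = 0.6913/(82.21 − 56.83) = 0.6913/25.38 = 0.02724 hr

Final: 0.02724 hr


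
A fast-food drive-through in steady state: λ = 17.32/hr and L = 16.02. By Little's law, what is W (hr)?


W = L/λ = 16.02/17.32 = 0.9249 hr

Final: 0.9249 hr


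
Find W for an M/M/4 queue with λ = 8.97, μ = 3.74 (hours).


a = 2.3984; ρ = 0.5996; P₀ = 0.083214
Lq = P₀·a^c·ρ/(c!(1−ρ)²) = 0.42908
Wq = Lq/λ = 0.42908/8.97 = 0.04783 hr
W = Wq + 1/μ = 0.04783 + 0.26738 = 0.31521 hr

Final: 0.31521 hr


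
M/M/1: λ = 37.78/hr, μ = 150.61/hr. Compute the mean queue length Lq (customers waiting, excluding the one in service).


ρ = 37.78/150.61 = 0.2508
Lq = ρ²/(1−ρ) = 0.06292/0.7492 = 0.08399

Final: 0.08399


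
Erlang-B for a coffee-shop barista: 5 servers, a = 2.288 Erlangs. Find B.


B(c,a) = (a^c/c!) / Σ_{k=0}^{c} a^k/k!
a^5/5! = 0.522515
Σ terms (k=0..5): 1.00000 + 2.28800 + 2.61747 + 1.99626 + 1.14186 + 0.52252 = 9.566106
B = 0.522515/9.566106 = 0.054622

Final: 0.054622


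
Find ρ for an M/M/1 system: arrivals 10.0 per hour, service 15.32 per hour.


ρ = λ/μ = 10.0/15.32 = 0.6527

Final: 0.6527


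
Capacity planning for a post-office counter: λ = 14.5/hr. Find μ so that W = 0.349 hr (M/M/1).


W = 1/(μ−λ) ⇒ μ − λ = 1/W = 1/0.349 = 2.8653
μ = λ + 1/W = 14.5 + 2.8653 = 17.3653 per hr

Final: 17.3653 /hr


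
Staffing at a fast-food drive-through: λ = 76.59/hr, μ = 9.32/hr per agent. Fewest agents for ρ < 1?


Stability requires cμ > λ ⇔ c > λ/μ.
λ/μ = 76.59/9.32 = 8.2178
Minimum integer c = ⌊8.2178⌋ + 1 = 9
Check: 9·9.32 = 83.88 > 76.59, while 8·9.32 = 74.56 ≤ 76.59

Final: 9 servers


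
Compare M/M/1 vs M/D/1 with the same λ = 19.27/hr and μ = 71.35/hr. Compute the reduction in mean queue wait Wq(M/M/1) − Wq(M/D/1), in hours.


ρ = 19.27/71.35 = 0.2701
Wq(M/M/1) = ρ/(μ−λ) = 0.2701/52.08 = 0.005186 hr
Wq(M/D/1) = ρ/(2(μ−λ)) = 0.002593 hr
Savings = 0.005186 − 0.002593 = 0.002593 hr

Final: 0.002593 hr


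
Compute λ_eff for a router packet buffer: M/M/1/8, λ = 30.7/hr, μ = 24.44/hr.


ρ = 1.2561; P_K = (1−ρ)ρ^8/(1−ρ^9) = 0.233956
λ_eff = λ(1 − P_K) = 30.7·(1 − 0.233956) = 30.7·0.766044 = 23.5176 /hr

Final: 23.5176 /hr


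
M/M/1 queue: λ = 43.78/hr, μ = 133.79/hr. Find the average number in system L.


ρ = λ/μ = 43.78/133.79 = 0.3272
L = ρ/(1−ρ) = 0.3272/(1 − 0.3272) = 0.3272/0.6728 = 0.4864

Final: 0.4864


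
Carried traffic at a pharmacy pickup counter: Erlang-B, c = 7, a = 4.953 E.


B(7,4.953) = 0.117578 (Erlang-B)
Carried load = a(1 − B) = 4.953·(1 − 0.117578) = 4.953·0.882422 = 4.3706 E

Final: 4.3706 Erlangs


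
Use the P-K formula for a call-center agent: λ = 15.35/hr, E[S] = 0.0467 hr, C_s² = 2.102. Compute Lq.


ρ = λ·E[S] = 15.35·0.0467 = 0.7168
Lq = ρ²(1+C_s²)/(2(1−ρ)) = 0.5139·(1+2.102)/(2·0.2832)
= 0.5139·3.1020/0.5663 = 2.81474

Final: 2.81474


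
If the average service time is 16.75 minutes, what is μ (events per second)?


μ = 1/(service time) in consistent units.
1 second = 0.0166667 min, so μ = 0.0166667/16.75 = 0.0009950 per second

Final: 0.0009950 /sec


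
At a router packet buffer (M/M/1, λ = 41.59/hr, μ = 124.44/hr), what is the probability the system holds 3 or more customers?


ρ = 41.59/124.44 = 0.3342
P(N ≥ n) = ρ^n = 0.3342^3 = 0.037332

Final: 0.037332


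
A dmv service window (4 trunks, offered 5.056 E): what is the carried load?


B(4,5.056) = 0.402741 (Erlang-B)
Carried load = a(1 − B) = 5.056·(1 − 0.402741) = 5.056·0.597259 = 3.0197 E

Final: 3.0197 Erlangs


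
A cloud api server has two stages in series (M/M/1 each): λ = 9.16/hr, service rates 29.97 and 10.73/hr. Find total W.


Each node sees arrival rate λ = 9.16/hr (tandem ⇒ throughput preserved).
W₁ = 1/(μ₁−λ) = 1/(29.97−9.16) = 0.04805 hr
W₂ = 1/(μ₂−λ) = 1/(10.73−9.16) = 0.63694 hr
W_total = W₁ + W₂ = 0.04805 + 0.63694 = 0.68500 hr

Final: 0.68500 hr


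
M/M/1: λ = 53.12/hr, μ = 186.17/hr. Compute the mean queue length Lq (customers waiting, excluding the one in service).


ρ = 53.12/186.17 = 0.2853
Lq = ρ²/(1−ρ) = 0.08141/0.7147 = 0.1139

Final: 0.1139


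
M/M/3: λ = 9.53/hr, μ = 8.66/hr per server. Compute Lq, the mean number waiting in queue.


a = λ/μ = 1.1005; ρ = a/3 = 0.3668
P₀ = 0.327144
Lq = P₀·a^c·ρ / (c!·(1−ρ)²) = 0.327144·1.33268·0.3668/(6·0.40092)
= 0.06648

Final: 0.06648


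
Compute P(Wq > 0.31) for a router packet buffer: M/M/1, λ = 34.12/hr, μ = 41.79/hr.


ρ = 34.12/41.79 = 0.8165
P(Wq > t) = ρ·e^{−(μ−λ)t} = 0.8165·e^{−2.3777}
= 0.8165·0.092764 = 0.075738

Final: 0.075738


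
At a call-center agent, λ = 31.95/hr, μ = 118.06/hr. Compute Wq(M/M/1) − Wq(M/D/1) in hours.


ρ = 31.95/118.06 = 0.2706
Wq(M/M/1) = ρ/(μ−λ) = 0.2706/86.11 = 0.003143 hr
Wq(M/D/1) = ρ/(2(μ−λ)) = 0.001571 hr
Savings = 0.003143 − 0.001571 = 0.001571 hr

Final: 0.001571 hr


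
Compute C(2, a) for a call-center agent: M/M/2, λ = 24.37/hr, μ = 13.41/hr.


a = λ/μ = 1.8173; ρ = a/2 = 0.9087
P₀ = 0.047861 (from M/M/c formula)
C(c,a) = [a^c/(c!(1−ρ))]·P₀ = [3.30258/(2·0.09135)]·0.047861
= 18.07658·0.047861 = 0.865161

Final: 0.865161


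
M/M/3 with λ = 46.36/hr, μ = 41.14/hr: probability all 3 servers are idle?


a = λ/μ = 46.36/41.14 = 1.1269; ρ = a/c = 0.3756
Σ_{k=0}^{2} a^k/k! (terms k=0..2) = 1.00000 + 1.12688 + 0.63493 = 2.76182
Tail: a^3/(3!(1−ρ)) = 1.43099/(6·0.6244) = 0.38198
P₀ = 1/(2.76182 + 0.38198) = 1/3.14380 = 0.318086

Final: 0.318086


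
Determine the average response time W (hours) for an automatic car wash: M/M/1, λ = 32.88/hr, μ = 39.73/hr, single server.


W = 1/(μ−λ) = 1/(39.73 − 32.88) = 1/6.85 = 0.1460 hr

Final: 0.1460 hr


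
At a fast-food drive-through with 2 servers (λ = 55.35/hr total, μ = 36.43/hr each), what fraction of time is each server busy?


ρ = λ/(cμ) = 55.35/(2·36.43) = 55.35/72.86 = 0.7597

Final: 0.7597


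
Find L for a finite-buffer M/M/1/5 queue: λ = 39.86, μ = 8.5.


ρ = 39.86/8.5 = 4.6894
L = ρ[1 − (K+1)ρ^K + Kρ^(K+1)] / [(1−ρ)(1−ρ^(K+1))]
Numerator: 4.6894·(1 − 6·2267.732600 + 5·10634.331931) = 185542.504166
Denominator: (-3.6894)·(-10633.331931) = 39230.739925
L = 185542.504166/39230.739925 = 4.7295

Final: 4.7295


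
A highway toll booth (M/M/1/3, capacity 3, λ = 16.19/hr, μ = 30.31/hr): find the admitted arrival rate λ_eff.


ρ = 0.5341; P_K = (1−ρ)ρ^3/(1−ρ^4) = 0.077287
λ_eff = λ(1 − P_K) = 16.19·(1 − 0.077287) = 16.19·0.922713 = 14.9387 /hr

Final: 14.9387 /hr


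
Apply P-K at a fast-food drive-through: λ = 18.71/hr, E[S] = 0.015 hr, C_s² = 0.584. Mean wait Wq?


ρ = λ·E[S] = 18.71·0.015 = 0.2807
E[S²] = E[S]²(1+C_s²) = 0.015²·(1+0.584) = 0.0003564
Wq = λ·E[S²]/(2(1−ρ)) = 18.71·0.0003564/(2·0.7193) = 0.004635 hr

Final: 0.004635 hr


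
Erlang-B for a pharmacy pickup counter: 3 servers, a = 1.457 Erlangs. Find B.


B(c,a) = (a^c/c!) / Σ_{k=0}^{c} a^k/k!
a^3/3! = 0.515498
Σ terms (k=0..3): 1.00000 + 1.45700 + 1.06142 + 0.51550 = 4.033923
B = 0.515498/4.033923 = 0.127791

Final: 0.127791


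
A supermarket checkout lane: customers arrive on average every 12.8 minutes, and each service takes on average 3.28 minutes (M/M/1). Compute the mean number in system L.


λ = 60/12.8 = 4.6875 /hr
μ = 60/3.28 = 18.2927 /hr
ρ = λ/μ = 4.6875/18.2927 = 0.2562
L = ρ/(1−ρ) = 0.2562/0.7438 = 0.3445

Final: 0.3445


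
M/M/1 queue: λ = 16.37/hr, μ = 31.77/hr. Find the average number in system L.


ρ = λ/μ = 16.37/31.77 = 0.5153
L = ρ/(1−ρ) = 0.5153/(1 − 0.5153) = 0.5153/0.4847 = 1.0630

Final: 1.0630


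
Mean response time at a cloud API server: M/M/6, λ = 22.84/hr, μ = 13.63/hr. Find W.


a = 1.6757; ρ = 0.2793; P₀ = 0.187081
Lq = P₀·a^c·ρ/(c!(1−ρ)²) = 0.003093
Wq = Lq/λ = 0.003093/22.84 = 0.0001354 hr
W = Wq + 1/μ = 0.0001354 + 0.07337 = 0.07350 hr

Final: 0.07350 hr


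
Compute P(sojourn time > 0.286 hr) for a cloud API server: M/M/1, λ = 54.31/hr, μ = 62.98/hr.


W ~ Exponential(μ−λ) for M/M/1.
μ − λ = 62.98 − 54.31 = 8.6700
P(W > t) = e^{−(μ−λ)t} = e^{−2.4796} = 0.083775

Final: 0.083775


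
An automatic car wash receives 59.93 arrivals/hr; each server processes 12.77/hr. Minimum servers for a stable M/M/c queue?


Stability requires cμ > λ ⇔ c > λ/μ.
λ/μ = 59.93/12.77 = 4.6930
Minimum integer c = ⌊4.6930⌋ + 1 = 5
Check: 5·12.77 = 63.85 > 59.93, while 4·12.77 = 51.08 ≤ 59.93

Final: 5 servers


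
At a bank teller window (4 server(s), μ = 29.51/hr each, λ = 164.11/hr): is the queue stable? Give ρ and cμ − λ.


Total capacity cμ = 4·29.51 = 118.04/hr
ρ = λ/(cμ) = 164.11/118.04 = 1.3903
Stable ⇔ ρ < 1: NO
Spare capacity = cμ − λ = 118.04 − 164.11 = -46.07/hr

Final: ρ = 1.3903; unstable; margin = -46.07/hr


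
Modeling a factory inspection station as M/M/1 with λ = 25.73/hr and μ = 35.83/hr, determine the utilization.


ρ = λ/μ = 25.73/35.83 = 0.7181

Final: 0.7181


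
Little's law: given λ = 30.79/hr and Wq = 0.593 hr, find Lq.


Lq = λWq = 30.79·0.593 = 18.2585

Final: 18.2585


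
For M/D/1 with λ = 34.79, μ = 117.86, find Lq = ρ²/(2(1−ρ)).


ρ = 34.79/117.86 = 0.2952
M/D/1: Lq = ρ²/(2(1−ρ)) = 0.08713/(2·0.7048) = 0.06181

Final: 0.06181


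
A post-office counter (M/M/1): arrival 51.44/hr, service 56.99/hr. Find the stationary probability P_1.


ρ = 51.44/56.99 = 0.9026
P_n = (1−ρ)·ρ^n = (1 − 0.9026)·0.9026^1 = 0.09739·0.902614 = 0.087902

Final: 0.087902


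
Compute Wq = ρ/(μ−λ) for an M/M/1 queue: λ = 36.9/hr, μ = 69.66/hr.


ρ = 36.9/69.66 = 0.5297
Wq = ρ/(μ−λ) = 0.5297/(69.66 − 36.9) = 0.5297/32.76 = 0.01617 hr

Final: 0.01617 hr


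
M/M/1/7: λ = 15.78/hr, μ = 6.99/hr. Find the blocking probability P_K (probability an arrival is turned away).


ρ = λ/μ = 15.78/6.99 = 2.2575
P_K = (1−ρ)ρ^K/(1−ρ^(K+1)) = (-1.2575·298.819381)/(1 − 674.587959)
= -375.768578/-673.587959 = 0.557861

Final: 0.557861


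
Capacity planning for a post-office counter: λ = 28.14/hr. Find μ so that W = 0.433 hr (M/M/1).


W = 1/(μ−λ) ⇒ μ − λ = 1/W = 1/0.433 = 2.3095
μ = λ + 1/W = 28.14 + 2.3095 = 30.4495 per hr

Final: 30.4495 /hr


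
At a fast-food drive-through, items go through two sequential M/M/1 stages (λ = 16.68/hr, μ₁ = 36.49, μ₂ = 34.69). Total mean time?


Each node sees arrival rate λ = 16.68/hr (tandem ⇒ throughput preserved).
W₁ = 1/(μ₁−λ) = 1/(36.49−16.68) = 0.05048 hr
W₂ = 1/(μ₂−λ) = 1/(34.69−16.68) = 0.05552 hr
W_total = W₁ + W₂ = 0.05048 + 0.05552 = 0.10600 hr

Final: 0.10600 hr


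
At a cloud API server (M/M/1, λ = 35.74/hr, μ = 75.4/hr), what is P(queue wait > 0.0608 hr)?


ρ = 35.74/75.4 = 0.4740
P(Wq > t) = ρ·e^{−(μ−λ)t} = 0.4740·e^{−2.4113}
= 0.4740·0.089696 = 0.042516

Final: 0.042516


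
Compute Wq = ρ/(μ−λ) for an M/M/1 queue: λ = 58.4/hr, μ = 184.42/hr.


ρ = 58.4/184.42 = 0.3167
Wq = ρ/(μ−λ) = 0.3167/(184.42 − 58.4) = 0.3167/126.02 = 0.002513 hr

Final: 0.002513 hr


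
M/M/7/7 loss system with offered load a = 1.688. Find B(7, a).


B(c,a) = (a^c/c!) / Σ_{k=0}^{c} a^k/k!
a^7/7! = 0.007748
Σ terms (k=0..7): 1.00000 + 1.68800 + 1.42467 + 0.80162 + 0.33828 + 0.11420 + 0.03213 + 0.007748 = 5.406650
B = 0.007748/5.406650 = 0.001433

Final: 0.001433


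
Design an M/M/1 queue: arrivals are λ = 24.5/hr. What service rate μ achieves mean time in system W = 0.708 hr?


W = 1/(μ−λ) ⇒ μ − λ = 1/W = 1/0.708 = 1.4124
μ = λ + 1/W = 24.5 + 1.4124 = 25.9124 per hr

Final: 25.9124 /hr


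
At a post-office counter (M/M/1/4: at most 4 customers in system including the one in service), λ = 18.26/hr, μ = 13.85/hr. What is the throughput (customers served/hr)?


ρ = 1.3184; P_K = (1−ρ)ρ^4/(1−ρ^5) = 0.322463
λ_eff = λ(1 − P_K) = 18.26·(1 − 0.322463) = 18.26·0.677537 = 12.3718 /hr

Final: 12.3718 /hr


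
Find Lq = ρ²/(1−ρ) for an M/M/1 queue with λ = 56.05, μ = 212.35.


ρ = 56.05/212.35 = 0.2640
Lq = ρ²/(1−ρ) = 0.06967/0.7360 = 0.09465

Final: 0.09465


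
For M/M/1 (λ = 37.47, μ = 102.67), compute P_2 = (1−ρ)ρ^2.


ρ = 37.47/102.67 = 0.3650
P_n = (1−ρ)·ρ^n = (1 − 0.3650)·0.3650^2 = 0.6350·0.133193 = 0.084583

Final: 0.084583


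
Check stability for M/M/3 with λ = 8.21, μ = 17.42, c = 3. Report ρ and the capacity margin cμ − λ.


Total capacity cμ = 3·17.42 = 52.26/hr
ρ = λ/(cμ) = 8.21/52.26 = 0.1571
Stable ⇔ ρ < 1: YES
Spare capacity = cμ − λ = 52.26 − 8.21 = 44.05/hr

Final: ρ = 0.1571; stable; margin = 44.05/hr


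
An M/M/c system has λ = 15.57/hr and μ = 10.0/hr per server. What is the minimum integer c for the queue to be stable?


Stability requires cμ > λ ⇔ c > λ/μ.
λ/μ = 15.57/10.0 = 1.5570
Minimum integer c = ⌊1.5570⌋ + 1 = 2
Check: 2·10.0 = 20.00 > 15.57, while 1·10.0 = 10.00 ≤ 15.57

Final: 2 servers


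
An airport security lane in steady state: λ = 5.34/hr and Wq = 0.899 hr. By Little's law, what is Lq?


Lq = λWq = 5.34·0.899 = 4.8007

Final: 4.8007


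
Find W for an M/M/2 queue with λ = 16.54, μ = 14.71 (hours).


a = 1.1244; ρ = 0.5622; P₀ = 0.280244
Lq = P₀·a^c·ρ/(c!(1−ρ)²) = 0.51963
Wq = Lq/λ = 0.51963/16.54 = 0.03142 hr
W = Wq + 1/μ = 0.03142 + 0.06798 = 0.09940 hr

Final: 0.09940 hr


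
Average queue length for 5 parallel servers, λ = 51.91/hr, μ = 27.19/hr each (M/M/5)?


a = λ/μ = 1.9092; ρ = a/5 = 0.3818
P₀ = 0.147344
Lq = P₀·a^c·ρ / (c!·(1−ρ)²) = 0.147344·25.36350·0.3818/(120·0.38213)
= 0.03112

Final: 0.03112


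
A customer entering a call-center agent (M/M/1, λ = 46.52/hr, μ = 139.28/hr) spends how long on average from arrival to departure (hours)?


W = 1/(μ−λ) = 1/(139.28 − 46.52) = 1/92.76 = 0.01078 hr

Final: 0.01078 hr


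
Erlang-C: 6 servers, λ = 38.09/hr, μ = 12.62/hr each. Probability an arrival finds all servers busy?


a = λ/μ = 3.0182; ρ = a/6 = 0.5030
P₀ = 0.048046 (from M/M/c formula)
C(c,a) = [a^c/(c!(1−ρ))]·P₀ = [755.97896/(720·0.4970)]·0.048046
= 2.11278·0.048046 = 0.101511

Final: 0.101511


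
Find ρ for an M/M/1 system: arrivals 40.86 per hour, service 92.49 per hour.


ρ = λ/μ = 40.86/92.49 = 0.4418

Final: 0.4418


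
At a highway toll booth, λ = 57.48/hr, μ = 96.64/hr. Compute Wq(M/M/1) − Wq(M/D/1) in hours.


ρ = 57.48/96.64 = 0.5948
Wq(M/M/1) = ρ/(μ−λ) = 0.5948/39.16 = 0.01519 hr
Wq(M/D/1) = ρ/(2(μ−λ)) = 0.007594 hr
Savings = 0.01519 − 0.007594 = 0.007594 hr

Final: 0.007594 hr


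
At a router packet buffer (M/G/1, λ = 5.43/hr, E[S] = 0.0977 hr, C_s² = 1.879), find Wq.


ρ = λ·E[S] = 5.43·0.0977 = 0.5305
E[S²] = E[S]²(1+C_s²) = 0.0977²·(1+1.879) = 0.027481
Wq = λ·E[S²]/(2(1−ρ)) = 5.43·0.027481/(2·0.4695) = 0.15892 hr

Final: 0.15892 hr


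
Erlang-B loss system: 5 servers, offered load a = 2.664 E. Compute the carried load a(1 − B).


B(5,2.664) = 0.082335 (Erlang-B)
Carried load = a(1 − B) = 2.664·(1 − 0.082335) = 2.664·0.917665 = 2.4447 E

Final: 2.4447 Erlangs


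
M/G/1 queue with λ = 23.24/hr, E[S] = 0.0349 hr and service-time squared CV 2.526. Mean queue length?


ρ = λ·E[S] = 23.24·0.0349 = 0.8111
Lq = ρ²(1+C_s²)/(2(1−ρ)) = 0.6578·(1+2.526)/(2·0.1889)
= 0.6578·3.5260/0.3778 = 6.13887

Final: 6.13887


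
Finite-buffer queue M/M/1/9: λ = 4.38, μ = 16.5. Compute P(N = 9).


ρ = λ/μ = 4.38/16.5 = 0.2655
P_K = (1−ρ)ρ^K/(1−ρ^(K+1)) = (0.7345·0.000006545)/(1 − 0.000001737)
= 0.000004808/0.999998 = 0.000004808

Final: 0.000004808


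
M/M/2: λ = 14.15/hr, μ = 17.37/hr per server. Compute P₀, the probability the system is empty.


a = λ/μ = 14.15/17.37 = 0.8146; ρ = a/c = 0.4073
Σ_{k=0}^{1} a^k/k! (terms k=0..1) = 1.00000 + 0.81462 = 1.81462
Tail: a^2/(2!(1−ρ)) = 0.66361/(2·0.5927) = 0.55983
P₀ = 1/(1.81462 + 0.55983) = 1/2.37445 = 0.421150

Final: 0.421150


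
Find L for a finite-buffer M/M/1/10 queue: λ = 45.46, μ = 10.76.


ρ = 45.46/10.76 = 4.2249
L = ρ[1 − (K+1)ρ^K + Kρ^(K+1)] / [(1−ρ)(1−ρ^(K+1))]
Numerator: 4.2249·(1 − 11·1812055.939700 + 10·7655767.938546) = 239235637.278509
Denominator: (-3.2249)·(-7655766.938546) = 24689136.874308
L = 239235637.278509/24689136.874308 = 9.6899

Final: 9.6899


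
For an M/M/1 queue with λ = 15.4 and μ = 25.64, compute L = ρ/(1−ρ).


ρ = λ/μ = 15.4/25.64 = 0.6006
L = ρ/(1−ρ) = 0.6006/(1 − 0.6006) = 0.6006/0.3994 = 1.5039

Final: 1.5039


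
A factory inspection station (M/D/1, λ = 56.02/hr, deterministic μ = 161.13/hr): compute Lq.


ρ = 56.02/161.13 = 0.3477
M/D/1: Lq = ρ²/(2(1−ρ)) = 0.1209/(2·0.6523) = 0.09265

Final: 0.09265


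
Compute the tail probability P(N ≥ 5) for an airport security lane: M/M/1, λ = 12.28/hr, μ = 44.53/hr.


ρ = 12.28/44.53 = 0.2758
P(N ≥ n) = ρ^n = 0.2758^5 = 0.001595

Final: 0.001595


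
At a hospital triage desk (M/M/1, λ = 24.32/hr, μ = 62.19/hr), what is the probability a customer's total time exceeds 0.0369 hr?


W ~ Exponential(μ−λ) for M/M/1.
μ − λ = 62.19 − 24.32 = 37.8700
P(W > t) = e^{−(μ−λ)t} = e^{−1.3974} = 0.247238

Final: 0.247238


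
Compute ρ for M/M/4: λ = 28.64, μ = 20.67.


ρ = λ/(cμ) = 28.64/(4·20.67) = 28.64/82.68 = 0.3464

Final: 0.3464


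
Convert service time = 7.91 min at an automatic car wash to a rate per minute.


μ = 1/(service time) in consistent units.
1 minute = 1 min, so μ = 1/7.91 = 0.1264 per minute

Final: 0.1264 /min


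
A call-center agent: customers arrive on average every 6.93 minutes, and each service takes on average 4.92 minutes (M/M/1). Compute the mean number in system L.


λ = 60/6.93 = 8.6580 /hr
μ = 60/4.92 = 12.1951 /hr
ρ = λ/μ = 8.6580/12.1951 = 0.7100
L = ρ/(1−ρ) = 0.7100/0.2900 = 2.4478

Final: 2.4478


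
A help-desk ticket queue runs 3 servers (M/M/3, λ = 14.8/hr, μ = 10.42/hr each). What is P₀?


a = λ/μ = 14.8/10.42 = 1.4203; ρ = a/c = 0.4734
Σ_{k=0}^{2} a^k/k! (terms k=0..2) = 1.00000 + 1.42035 + 1.00869 = 3.42904
Tail: a^3/(3!(1−ρ)) = 2.86538/(6·0.5266) = 0.90696
P₀ = 1/(3.42904 + 0.90696) = 1/4.33600 = 0.230627

Final: 0.230627


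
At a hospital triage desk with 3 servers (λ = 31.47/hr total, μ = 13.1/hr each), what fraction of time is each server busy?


ρ = λ/(cμ) = 31.47/(3·13.1) = 31.47/39.30 = 0.8008

Final: 0.8008


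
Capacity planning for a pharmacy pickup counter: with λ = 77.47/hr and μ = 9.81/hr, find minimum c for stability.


Stability requires cμ > λ ⇔ c > λ/μ.
λ/μ = 77.47/9.81 = 7.8970
Minimum integer c = ⌊7.8970⌋ + 1 = 8
Check: 8·9.81 = 78.48 > 77.47, while 7·9.81 = 68.67 ≤ 77.47

Final: 8 servers


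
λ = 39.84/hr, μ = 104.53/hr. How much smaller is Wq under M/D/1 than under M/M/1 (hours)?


ρ = 39.84/104.53 = 0.3811
Wq(M/M/1) = ρ/(μ−λ) = 0.3811/64.69 = 0.005892 hr
Wq(M/D/1) = ρ/(2(μ−λ)) = 0.002946 hr
Savings = 0.005892 − 0.002946 = 0.002946 hr

Final: 0.002946 hr


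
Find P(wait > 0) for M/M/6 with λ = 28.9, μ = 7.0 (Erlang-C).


a = λ/μ = 4.1286; ρ = a/6 = 0.6881
P₀ = 0.014382 (from M/M/c formula)
C(c,a) = [a^c/(c!(1−ρ))]·P₀ = [4952.20731/(720·0.3119)]·0.014382
= 22.05181·0.014382 = 0.317142

Final: 0.317142


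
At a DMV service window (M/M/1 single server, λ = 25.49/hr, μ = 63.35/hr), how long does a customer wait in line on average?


ρ = 25.49/63.35 = 0.4024
Wq = ρ/(μ−λ) = 0.4024/(63.35 − 25.49) = 0.4024/37.86 = 0.01063 hr

Final: 0.01063 hr


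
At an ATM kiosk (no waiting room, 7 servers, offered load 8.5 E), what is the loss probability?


B(c,a) = (a^c/c!) / Σ_{k=0}^{c} a^k/k!
a^7/7! = 636.065651
Σ terms (k=0..7): 1.00000 + 8.50000 + 36.12500 + 102.35417 + 217.50260 + 369.75443 + 523.81877 + 636.06565 = 1895.120621
B = 636.065651/1895.120621 = 0.335633

Final: 0.335633


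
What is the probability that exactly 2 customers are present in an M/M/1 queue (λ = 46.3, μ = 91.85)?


ρ = 46.3/91.85 = 0.5041
P_n = (1−ρ)·ρ^n = (1 − 0.5041)·0.5041^2 = 0.4959·0.254099 = 0.126012

Final: 0.126012


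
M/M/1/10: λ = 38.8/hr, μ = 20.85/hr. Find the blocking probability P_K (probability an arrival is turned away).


ρ = λ/μ = 38.8/20.85 = 1.8609
P_K = (1−ρ)ρ^K/(1−ρ^(K+1)) = (-0.8609·498.031329)/(1 − 926.792113)
= -428.760784/-925.792113 = 0.463129

Final: 0.463129


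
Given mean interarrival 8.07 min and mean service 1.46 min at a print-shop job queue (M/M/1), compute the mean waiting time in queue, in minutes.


λ = 60/8.07 = 7.4349 /hr
μ = 60/1.46 = 41.0959 /hr
ρ = λ/μ = 7.4349/41.0959 = 0.1809
Wq = ρ/(μ−λ) = 0.1809/(41.0959−7.4349) = 0.005375 hr
In minutes: 0.005375·60 = 0.3225 min

Final: 0.3225 min


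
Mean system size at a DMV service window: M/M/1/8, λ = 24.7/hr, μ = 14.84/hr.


ρ = 24.7/14.84 = 1.6644
L = ρ[1 − (K+1)ρ^K + Kρ^(K+1)] / [(1−ρ)(1−ρ^(K+1))]
Numerator: 1.6644·(1 − 9·58.898525 + 8·98.031911) = 424.707791
Denominator: (-0.6644)·(-97.031911) = 64.469990
L = 424.707791/64.469990 = 6.5877

Final: 6.5877


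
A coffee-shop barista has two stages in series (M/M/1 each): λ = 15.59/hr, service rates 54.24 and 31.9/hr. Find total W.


Each node sees arrival rate λ = 15.59/hr (tandem ⇒ throughput preserved).
W₁ = 1/(μ₁−λ) = 1/(54.24−15.59) = 0.02587 hr
W₂ = 1/(μ₂−λ) = 1/(31.9−15.59) = 0.06131 hr
W_total = W₁ + W₂ = 0.02587 + 0.06131 = 0.08719 hr

Final: 0.08719 hr


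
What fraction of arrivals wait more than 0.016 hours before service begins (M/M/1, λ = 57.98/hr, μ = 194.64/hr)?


ρ = 57.98/194.64 = 0.2979
P(Wq > t) = ρ·e^{−(μ−λ)t} = 0.2979·e^{−2.1866}
= 0.2979·0.112302 = 0.033453

Final: 0.033453


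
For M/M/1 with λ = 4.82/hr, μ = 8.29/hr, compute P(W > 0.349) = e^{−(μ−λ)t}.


W ~ Exponential(μ−λ) for M/M/1.
μ − λ = 8.29 − 4.82 = 3.4700
P(W > t) = e^{−(μ−λ)t} = e^{−1.2110} = 0.297890

Final: 0.297890


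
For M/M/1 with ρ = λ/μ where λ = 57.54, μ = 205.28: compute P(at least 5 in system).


ρ = 57.54/205.28 = 0.2803
P(N ≥ n) = ρ^n = 0.2803^5 = 0.001730

Final: 0.001730


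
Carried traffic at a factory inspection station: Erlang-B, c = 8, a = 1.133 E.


B(8,1.133) = 0.00002169 (Erlang-B)
Carried load = a(1 − B) = 1.133·(1 − 0.00002169) = 1.133·0.999978 = 1.1330 E

Final: 1.1330 Erlangs


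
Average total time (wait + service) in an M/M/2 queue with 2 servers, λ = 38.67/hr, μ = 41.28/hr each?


a = 0.9368; ρ = 0.4684; P₀ = 0.362039
Lq = P₀·a^c·ρ/(c!(1−ρ)²) = 0.26327
Wq = Lq/λ = 0.26327/38.67 = 0.006808 hr
W = Wq + 1/μ = 0.006808 + 0.02422 = 0.03103 hr

Final: 0.03103 hr


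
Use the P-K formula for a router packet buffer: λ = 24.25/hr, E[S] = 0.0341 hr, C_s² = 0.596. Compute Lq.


ρ = λ·E[S] = 24.25·0.0341 = 0.8269
Lq = ρ²(1+C_s²)/(2(1−ρ)) = 0.6838·(1+0.596)/(2·0.1731)
= 0.6838·1.5960/0.3462 = 3.15283

Final: 3.15283


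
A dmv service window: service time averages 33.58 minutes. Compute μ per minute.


μ = 1/(service time) in consistent units.
1 minute = 1 min, so μ = 1/33.58 = 0.02978 per minute

Final: 0.02978 /min


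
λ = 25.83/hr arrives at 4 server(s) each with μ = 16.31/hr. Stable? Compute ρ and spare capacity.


Total capacity cμ = 4·16.31 = 65.24/hr
ρ = λ/(cμ) = 25.83/65.24 = 0.3959
Stable ⇔ ρ < 1: YES
Spare capacity = cμ − λ = 65.24 − 25.83 = 39.41/hr

Final: ρ = 0.3959; stable; margin = 39.41/hr


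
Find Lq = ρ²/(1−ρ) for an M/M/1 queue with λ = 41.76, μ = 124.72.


ρ = 41.76/124.72 = 0.3348
Lq = ρ²/(1−ρ) = 0.1121/0.6652 = 0.1685

Final: 0.1685


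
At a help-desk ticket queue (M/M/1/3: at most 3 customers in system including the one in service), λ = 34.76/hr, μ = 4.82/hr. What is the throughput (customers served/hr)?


ρ = 7.2116; P_K = (1−ρ)ρ^3/(1−ρ^4) = 0.861653
λ_eff = λ(1 − P_K) = 34.76·(1 − 0.861653) = 34.76·0.138347 = 4.8089 /hr

Final: 4.8089 /hr


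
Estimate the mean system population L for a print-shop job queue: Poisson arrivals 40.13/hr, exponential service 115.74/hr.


ρ = λ/μ = 40.13/115.74 = 0.3467
L = ρ/(1−ρ) = 0.3467/(1 − 0.3467) = 0.3467/0.6533 = 0.5307

Final: 0.5307


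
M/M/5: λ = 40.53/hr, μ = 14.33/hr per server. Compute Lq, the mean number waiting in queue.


a = λ/μ = 2.8283; ρ = a/5 = 0.5657
P₀ = 0.056377
Lq = P₀·a^c·ρ / (c!·(1−ρ)²) = 0.056377·180.98895·0.5657/(120·0.18865)
= 0.25497

Final: 0.25497


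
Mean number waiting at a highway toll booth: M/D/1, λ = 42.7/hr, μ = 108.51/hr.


ρ = 42.7/108.51 = 0.3935
M/D/1: Lq = ρ²/(2(1−ρ)) = 0.1549/(2·0.6065) = 0.12766

Final: 0.12766


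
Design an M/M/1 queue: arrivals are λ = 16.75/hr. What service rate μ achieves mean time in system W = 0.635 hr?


W = 1/(μ−λ) ⇒ μ − λ = 1/W = 1/0.635 = 1.5748
μ = λ + 1/W = 16.75 + 1.5748 = 18.3248 per hr

Final: 18.3248 /hr


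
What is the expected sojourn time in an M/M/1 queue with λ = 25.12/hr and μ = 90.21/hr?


W = 1/(μ−λ) = 1/(90.21 − 25.12) = 1/65.09 = 0.01536 hr

Final: 0.01536 hr


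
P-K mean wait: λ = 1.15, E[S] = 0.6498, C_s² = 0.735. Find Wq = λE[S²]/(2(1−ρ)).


ρ = λ·E[S] = 1.15·0.6498 = 0.7473
E[S²] = E[S]²(1+C_s²) = 0.6498²·(1+0.735) = 0.732586
Wq = λ·E[S²]/(2(1−ρ)) = 1.15·0.732586/(2·0.2527) = 1.66675 hr

Final: 1.66675 hr


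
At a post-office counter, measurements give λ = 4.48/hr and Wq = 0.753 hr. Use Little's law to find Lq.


Lq = λWq = 4.48·0.753 = 3.3734

Final: 3.3734


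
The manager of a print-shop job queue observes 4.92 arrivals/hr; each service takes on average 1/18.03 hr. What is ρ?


ρ = λ/μ = 4.92/18.03 = 0.2729

Final: 0.2729


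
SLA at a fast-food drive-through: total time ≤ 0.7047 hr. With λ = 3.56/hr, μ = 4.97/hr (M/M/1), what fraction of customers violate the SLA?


W ~ Exponential(μ−λ) for M/M/1.
μ − λ = 4.97 − 3.56 = 1.4100
P(W > t) = e^{−(μ−λ)t} = e^{−0.9936} = 0.370231

Final: 0.370231


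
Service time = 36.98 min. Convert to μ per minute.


μ = 1/(service time) in consistent units.
1 minute = 1 min, so μ = 1/36.98 = 0.02704 per minute

Final: 0.02704 /min


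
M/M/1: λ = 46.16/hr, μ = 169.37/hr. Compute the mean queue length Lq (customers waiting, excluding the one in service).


ρ = 46.16/169.37 = 0.2725
Lq = ρ²/(1−ρ) = 0.07428/0.7275 = 0.1021

Final: 0.1021


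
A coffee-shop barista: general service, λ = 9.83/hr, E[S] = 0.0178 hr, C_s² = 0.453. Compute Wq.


ρ = λ·E[S] = 9.83·0.0178 = 0.1750
E[S²] = E[S]²(1+C_s²) = 0.0178²·(1+0.453) = 0.0004604
Wq = λ·E[S²]/(2(1−ρ)) = 9.83·0.0004604/(2·0.8250) = 0.002743 hr

Final: 0.002743 hr


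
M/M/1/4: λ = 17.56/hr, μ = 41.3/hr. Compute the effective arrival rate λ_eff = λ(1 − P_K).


ρ = 0.4252; P_K = (1−ρ)ρ^4/(1−ρ^5) = 0.019050
λ_eff = λ(1 − P_K) = 17.56·(1 − 0.019050) = 17.56·0.980950 = 17.2255 /hr

Final: 17.2255 /hr


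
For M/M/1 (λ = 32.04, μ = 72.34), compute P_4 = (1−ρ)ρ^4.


ρ = 32.04/72.34 = 0.4429
P_n = (1−ρ)·ρ^n = (1 − 0.4429)·0.4429^4 = 0.5571·0.038482 = 0.021438

Final: 0.021438


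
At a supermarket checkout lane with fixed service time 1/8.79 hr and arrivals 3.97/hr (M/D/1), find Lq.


ρ = 3.97/8.79 = 0.4516
M/D/1: Lq = ρ²/(2(1−ρ)) = 0.2040/(2·0.5484) = 0.18600

Final: 0.18600


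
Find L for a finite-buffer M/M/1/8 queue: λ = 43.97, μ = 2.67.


ρ = 43.97/2.67 = 16.4682
L = ρ[1 − (K+1)ρ^K + Kρ^(K+1)] / [(1−ρ)(1−ρ^(K+1))]
Numerator: 16.4682·(1 − 9·5409556162.545934 + 8·89085462347.245209) = 10934823436369.527344
Denominator: (-15.4682)·(-89085462346.245209) = 1377988612322.069824
L = 10934823436369.527344/1377988612322.069824 = 7.9354

Final: 7.9354
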